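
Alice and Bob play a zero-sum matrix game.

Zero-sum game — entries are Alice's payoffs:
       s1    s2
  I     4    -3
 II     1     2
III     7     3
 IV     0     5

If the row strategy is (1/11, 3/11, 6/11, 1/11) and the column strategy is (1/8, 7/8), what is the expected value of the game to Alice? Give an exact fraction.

21/8

Against (1/8, 7/8), each row's expected payoff is I: -17/8; II: 15/8; III: 7/2; IV: 35/8.
Taking the (1/11, 3/11, 6/11, 1/11)-weighted average: (1/11)·(-17/8) + (3/11)·(15/8) + (6/11)·(7/2) + (1/11)·(35/8) = 21/8.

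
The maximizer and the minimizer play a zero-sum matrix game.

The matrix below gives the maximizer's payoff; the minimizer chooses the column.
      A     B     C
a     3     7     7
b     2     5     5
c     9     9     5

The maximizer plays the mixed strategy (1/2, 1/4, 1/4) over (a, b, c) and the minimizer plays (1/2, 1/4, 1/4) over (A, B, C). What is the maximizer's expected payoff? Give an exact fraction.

Against (1/2, 1/4, 1/4), each row's expected payoff is a: 5; b: 7/2; c: 8.
Taking the (1/2, 1/4, 1/4)-weighted average: (1/2)·(5) + (1/4)·(7/2) + (1/4)·(8) = 43/8.

43/8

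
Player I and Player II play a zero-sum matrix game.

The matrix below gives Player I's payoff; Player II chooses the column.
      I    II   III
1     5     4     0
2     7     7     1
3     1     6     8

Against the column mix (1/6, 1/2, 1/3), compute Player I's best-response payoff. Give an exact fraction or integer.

1: (5)·(1/6) + (4)·(1/2) + (0)·(1/3) = 17/6.
2: (7)·(1/6) + (7)·(1/2) + (1)·(1/3) = 5.
3: (1)·(1/6) + (6)·(1/2) + (8)·(1/3) = 35/6.
The best pure response is 3 with expected payoff 35/6.

35/6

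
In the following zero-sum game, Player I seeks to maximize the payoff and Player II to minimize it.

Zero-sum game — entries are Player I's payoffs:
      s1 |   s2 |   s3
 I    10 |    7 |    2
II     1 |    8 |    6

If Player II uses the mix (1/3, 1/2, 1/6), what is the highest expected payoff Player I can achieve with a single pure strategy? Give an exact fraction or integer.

I: (10)·(1/3) + (7)·(1/2) + (2)·(1/6) = 43/6.
II: (1)·(1/3) + (8)·(1/2) + (6)·(1/6) = 16/3.
The best pure response is I with expected payoff 43/6.

43/6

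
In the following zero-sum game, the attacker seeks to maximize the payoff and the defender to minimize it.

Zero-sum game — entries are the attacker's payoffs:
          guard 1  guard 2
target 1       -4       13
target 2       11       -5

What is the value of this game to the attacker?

Row minima are -4 and -5, so the attacker's maximin is -4; column maxima are 11 and 13, so the defender's minimax is 11. These differ, so the equilibrium is in mixed strategies.
Let the attacker play target 1 with probability p. The defender is indifferent when −4p + 11(1−p) = 13p − 5(1−p), giving p = 16/33.
Let the defender play guard 1 with probability q. The attacker is indifferent when −4q + 13(1−q) = 11q − 5(1−q), giving q = 6/11.
The value is -4·(6/11) + (13)·(5/11) = 41/11.

41/11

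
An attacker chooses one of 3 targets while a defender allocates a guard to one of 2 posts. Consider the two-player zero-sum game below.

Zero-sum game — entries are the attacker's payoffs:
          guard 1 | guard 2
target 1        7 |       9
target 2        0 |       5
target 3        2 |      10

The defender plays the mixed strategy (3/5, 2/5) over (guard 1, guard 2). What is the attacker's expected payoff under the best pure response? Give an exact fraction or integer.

39/5

target 1: (7)·(3/5) + (9)·(2/5) = 39/5.
target 2: (0)·(3/5) + (5)·(2/5) = 2.
target 3: (2)·(3/5) + (10)·(2/5) = 26/5.
The best pure response is target 1 with expected payoff 39/5.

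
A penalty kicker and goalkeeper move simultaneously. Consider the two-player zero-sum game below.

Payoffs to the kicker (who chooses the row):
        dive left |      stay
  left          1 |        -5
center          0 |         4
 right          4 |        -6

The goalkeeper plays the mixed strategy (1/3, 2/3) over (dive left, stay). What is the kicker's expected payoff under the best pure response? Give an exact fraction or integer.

left: (1)·(1/3) + (-5)·(2/3) = -3.
center: (0)·(1/3) + (4)·(2/3) = 8/3.
right: (4)·(1/3) + (-6)·(2/3) = -8/3.
The best pure response is center with expected payoff 8/3.

8/3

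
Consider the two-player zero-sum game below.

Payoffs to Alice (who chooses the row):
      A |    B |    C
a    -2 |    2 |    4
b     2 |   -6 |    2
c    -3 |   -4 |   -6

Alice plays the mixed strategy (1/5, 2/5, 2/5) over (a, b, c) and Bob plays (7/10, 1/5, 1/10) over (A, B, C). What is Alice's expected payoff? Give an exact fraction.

Against (7/10, 1/5, 1/10), each row's expected payoff is a: -3/5; b: 2/5; c: -7/2.
Taking the (1/5, 2/5, 2/5)-weighted average: (1/5)·(-3/5) + (2/5)·(2/5) + (2/5)·(-7/2) = -34/25.

-34/25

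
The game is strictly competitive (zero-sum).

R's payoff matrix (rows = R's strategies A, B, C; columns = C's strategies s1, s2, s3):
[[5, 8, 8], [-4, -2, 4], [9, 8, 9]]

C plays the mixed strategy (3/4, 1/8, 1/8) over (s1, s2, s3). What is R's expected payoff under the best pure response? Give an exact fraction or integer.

A: (5)·(3/4) + (8)·(1/8) + (8)·(1/8) = 23/4.
B: (-4)·(3/4) + (-2)·(1/8) + (4)·(1/8) = -11/4.
C: (9)·(3/4) + (8)·(1/8) + (9)·(1/8) = 71/8.
The best pure response is C with expected payoff 71/8.

71/8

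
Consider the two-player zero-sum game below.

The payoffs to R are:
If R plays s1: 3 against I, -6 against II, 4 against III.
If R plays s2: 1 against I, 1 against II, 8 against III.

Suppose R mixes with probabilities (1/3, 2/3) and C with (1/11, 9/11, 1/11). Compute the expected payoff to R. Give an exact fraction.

-1/3

Against (1/11, 9/11, 1/11), each row's expected payoff is s1: -47/11; s2: 18/11.
Taking the (1/3, 2/3)-weighted average: (1/3)·(-47/11) + (2/3)·(18/11) = -1/3.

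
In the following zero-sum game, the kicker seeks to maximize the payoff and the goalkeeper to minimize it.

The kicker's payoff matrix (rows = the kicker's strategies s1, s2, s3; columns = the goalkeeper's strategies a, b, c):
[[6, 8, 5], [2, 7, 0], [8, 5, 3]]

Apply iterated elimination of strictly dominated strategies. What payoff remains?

5

Row s2 is strictly dominated by row s1 (6>2, 8>7, 5>0); eliminate s2.
Column b is strictly dominated by c for the goalkeeper (5<8, 3<5); eliminate b.
Column a is strictly dominated by c for the goalkeeper (5<6, 3<8); eliminate a.
Row s3 is strictly dominated by row s1 (5>3); eliminate s3.
Only (s1, c) remains, with payoff 5.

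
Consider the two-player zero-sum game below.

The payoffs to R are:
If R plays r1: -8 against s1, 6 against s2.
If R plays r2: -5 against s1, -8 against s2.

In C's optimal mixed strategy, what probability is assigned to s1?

14/17

Row minima are -8 and -8, so R's maximin is -8; column maxima are -5 and 6, so C's minimax is -5. These differ, so the equilibrium is in mixed strategies.
Let C play s1 with probability q. R is indifferent when −8q + 6(1−q) = −5q − 8(1−q), giving q = 14/17.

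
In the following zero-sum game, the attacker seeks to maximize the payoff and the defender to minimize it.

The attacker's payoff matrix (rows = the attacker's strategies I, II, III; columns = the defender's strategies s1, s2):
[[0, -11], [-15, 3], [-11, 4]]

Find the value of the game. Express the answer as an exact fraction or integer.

-121/26

Row II is strictly dominated by row III, so the attacker never plays it.
The remaining 2×2 game on (I, III) × (s1, s2) has no saddle point. Let the attacker play I with probability p; indifference gives −11(1−p) = −11p + 4(1−p), so p = 15/26.
Similarly the defender's optimal q on s1 is 15/26, and the value is 0·(15/26) + (-11)·(11/26) = -121/26.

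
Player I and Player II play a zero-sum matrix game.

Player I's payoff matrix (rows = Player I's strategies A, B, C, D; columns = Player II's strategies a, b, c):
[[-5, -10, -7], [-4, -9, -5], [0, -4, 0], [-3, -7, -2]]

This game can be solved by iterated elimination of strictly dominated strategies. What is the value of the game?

-4

Row B is strictly dominated by row C (0>-4, -4>-9, 0>-5); eliminate B.
Column c is strictly dominated by b for Player II (-10<-7, -4<0, -7<-2); eliminate c.
Column a is strictly dominated by b for Player II (-10<-5, -4<0, -7<-3); eliminate a.
Row A is strictly dominated by row C (-4>-10); eliminate A.
Row D is strictly dominated by row C (-4>-7); eliminate D.
Only (C, b) remains, with payoff -4.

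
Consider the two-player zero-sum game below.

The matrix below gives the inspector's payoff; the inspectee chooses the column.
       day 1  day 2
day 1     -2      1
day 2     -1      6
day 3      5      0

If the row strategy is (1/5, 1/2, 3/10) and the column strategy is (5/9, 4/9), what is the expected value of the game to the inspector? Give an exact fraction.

79/45

Against (5/9, 4/9), each row's expected payoff is day 1: -2/3; day 2: 19/9; day 3: 25/9.
Taking the (1/5, 1/2, 3/10)-weighted average: (1/5)·(-2/3) + (1/2)·(19/9) + (3/10)·(25/9) = 79/45.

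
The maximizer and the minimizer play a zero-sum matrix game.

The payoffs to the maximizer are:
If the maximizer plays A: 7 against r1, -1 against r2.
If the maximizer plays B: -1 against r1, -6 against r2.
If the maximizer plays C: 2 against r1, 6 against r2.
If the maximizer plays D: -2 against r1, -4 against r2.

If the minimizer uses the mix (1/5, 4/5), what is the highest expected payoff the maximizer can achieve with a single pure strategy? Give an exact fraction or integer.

A: (7)·(1/5) + (-1)·(4/5) = 3/5.
B: (-1)·(1/5) + (-6)·(4/5) = -5.
C: (2)·(1/5) + (6)·(4/5) = 26/5.
D: (-2)·(1/5) + (-4)·(4/5) = -18/5.
The best pure response is C with expected payoff 26/5.

26/5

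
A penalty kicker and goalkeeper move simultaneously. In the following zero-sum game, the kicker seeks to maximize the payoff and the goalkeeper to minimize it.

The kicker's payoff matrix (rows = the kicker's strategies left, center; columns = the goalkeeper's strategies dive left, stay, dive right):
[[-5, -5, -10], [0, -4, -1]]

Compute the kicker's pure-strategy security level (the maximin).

-4

The worst-case payoff for each row is left: -10, center: -4.
The best of these is -4.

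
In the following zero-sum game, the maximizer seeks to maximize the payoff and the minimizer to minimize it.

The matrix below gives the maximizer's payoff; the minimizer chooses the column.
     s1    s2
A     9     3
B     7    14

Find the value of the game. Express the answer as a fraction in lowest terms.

105/13

Row minima are 3 and 7, so the maximizer's maximin is 7; column maxima are 9 and 14, so the minimizer's minimax is 9. These differ, so the equilibrium is in mixed strategies.
Let the maximizer play A with probability p. The minimizer is indifferent when 9p + 7(1−p) = 3p + 14(1−p), giving p = 7/13.
Let the minimizer play s1 with probability q. The maximizer is indifferent when 9q + 3(1−q) = 7q + 14(1−q), giving q = 11/13.
The value is 9·(11/13) + (3)·(2/13) = 105/13.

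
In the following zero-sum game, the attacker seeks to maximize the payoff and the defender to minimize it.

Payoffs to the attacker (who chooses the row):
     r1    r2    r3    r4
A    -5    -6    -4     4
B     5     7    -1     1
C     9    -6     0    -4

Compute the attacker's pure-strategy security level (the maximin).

The worst-case payoff for each row is A: -6, B: -1, C: -6.
The best of these is -1.

-1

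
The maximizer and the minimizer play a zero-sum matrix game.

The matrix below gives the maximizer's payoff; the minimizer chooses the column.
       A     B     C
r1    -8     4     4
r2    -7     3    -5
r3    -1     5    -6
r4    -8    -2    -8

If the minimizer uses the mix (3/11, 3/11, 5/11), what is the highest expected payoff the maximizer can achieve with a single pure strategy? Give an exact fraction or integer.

8/11

r1: (-8)·(3/11) + (4)·(3/11) + (4)·(5/11) = 8/11.
r2: (-7)·(3/11) + (3)·(3/11) + (-5)·(5/11) = -37/11.
r3: (-1)·(3/11) + (5)·(3/11) + (-6)·(5/11) = -18/11.
r4: (-8)·(3/11) + (-2)·(3/11) + (-8)·(5/11) = -70/11.
The best pure response is r1 with expected payoff 8/11.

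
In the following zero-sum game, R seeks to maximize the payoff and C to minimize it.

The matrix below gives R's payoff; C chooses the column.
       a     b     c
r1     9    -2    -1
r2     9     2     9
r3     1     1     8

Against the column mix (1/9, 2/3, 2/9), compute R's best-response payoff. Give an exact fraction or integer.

13/3

r1: (9)·(1/9) + (-2)·(2/3) + (-1)·(2/9) = -5/9.
r2: (9)·(1/9) + (2)·(2/3) + (9)·(2/9) = 13/3.
r3: (1)·(1/9) + (1)·(2/3) + (8)·(2/9) = 23/9.
The best pure response is r2 with expected payoff 13/3.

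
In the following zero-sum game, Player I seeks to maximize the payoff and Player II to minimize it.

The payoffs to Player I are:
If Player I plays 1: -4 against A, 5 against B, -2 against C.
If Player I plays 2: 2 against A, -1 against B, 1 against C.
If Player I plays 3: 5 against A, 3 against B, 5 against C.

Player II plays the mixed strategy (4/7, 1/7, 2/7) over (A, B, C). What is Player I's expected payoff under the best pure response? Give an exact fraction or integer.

33/7

1: (-4)·(4/7) + (5)·(1/7) + (-2)·(2/7) = -15/7.
2: (2)·(4/7) + (-1)·(1/7) + (1)·(2/7) = 9/7.
3: (5)·(4/7) + (3)·(1/7) + (5)·(2/7) = 33/7.
The best pure response is 3 with expected payoff 33/7.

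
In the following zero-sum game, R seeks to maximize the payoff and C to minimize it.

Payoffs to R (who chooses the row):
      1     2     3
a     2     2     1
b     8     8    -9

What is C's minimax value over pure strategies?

1

The worst case (largest entry) in each column is 1: 8, 2: 8, 3: 1.
The best (smallest) of these is 1.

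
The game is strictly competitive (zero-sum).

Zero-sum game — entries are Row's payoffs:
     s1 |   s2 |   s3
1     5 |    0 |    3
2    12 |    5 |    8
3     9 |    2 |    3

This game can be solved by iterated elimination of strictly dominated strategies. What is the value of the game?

Row 1 is strictly dominated by row 2 (12>5, 5>0, 8>3); eliminate 1.
Row 3 is strictly dominated by row 2 (12>9, 5>2, 8>3); eliminate 3.
Column s3 is strictly dominated by s2 for Column (5<8); eliminate s3.
Column s1 is strictly dominated by s2 for Column (5<12); eliminate s1.
Only (2, s2) remains, with payoff 5.

5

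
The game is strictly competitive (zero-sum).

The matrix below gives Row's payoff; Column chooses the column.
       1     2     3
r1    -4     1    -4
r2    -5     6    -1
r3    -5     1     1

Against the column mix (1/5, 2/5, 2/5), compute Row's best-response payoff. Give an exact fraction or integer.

r1: (-4)·(1/5) + (1)·(2/5) + (-4)·(2/5) = -2.
r2: (-5)·(1/5) + (6)·(2/5) + (-1)·(2/5) = 1.
r3: (-5)·(1/5) + (1)·(2/5) + (1)·(2/5) = -1/5.
The best pure response is r2 with expected payoff 1.

1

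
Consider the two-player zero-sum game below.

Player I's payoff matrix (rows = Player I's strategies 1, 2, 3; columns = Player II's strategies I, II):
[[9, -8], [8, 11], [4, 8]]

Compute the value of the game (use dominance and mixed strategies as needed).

163/20

Row 3 is strictly dominated by row 2, so Player I never plays it.
The remaining 2×2 game on (1, 2) × (I, II) has no saddle point. Let Player I play 1 with probability p; indifference gives 9p + 8(1−p) = −8p + 11(1−p), so p = 3/20.
Similarly Player II's optimal q on I is 19/20, and the value is 9·(19/20) + (-8)·(1/20) = 163/20.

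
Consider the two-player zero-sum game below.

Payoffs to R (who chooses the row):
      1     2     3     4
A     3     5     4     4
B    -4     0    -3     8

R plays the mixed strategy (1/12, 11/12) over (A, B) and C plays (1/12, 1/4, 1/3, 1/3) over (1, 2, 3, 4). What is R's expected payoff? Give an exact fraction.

113/72

Against (1/12, 1/4, 1/3, 1/3), each row's expected payoff is A: 25/6; B: 4/3.
Taking the (1/12, 11/12)-weighted average: (1/12)·(25/6) + (11/12)·(4/3) = 113/72.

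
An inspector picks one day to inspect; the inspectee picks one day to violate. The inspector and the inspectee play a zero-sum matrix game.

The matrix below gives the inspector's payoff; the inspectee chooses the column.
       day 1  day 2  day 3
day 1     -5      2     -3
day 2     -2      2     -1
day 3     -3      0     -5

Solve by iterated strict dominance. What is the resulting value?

Column day 2 is strictly dominated by day 1 for the inspectee (-5<2, -2<2, -3<0); eliminate day 2.
Row day 3 is strictly dominated by row day 2 (-2>-3, -1>-5); eliminate day 3.
Column day 3 is strictly dominated by day 1 for the inspectee (-5<-3, -2<-1); eliminate day 3.
Row day 1 is strictly dominated by row day 2 (-2>-5); eliminate day 1.
Only (day 2, day 1) remains, with payoff -2.

-2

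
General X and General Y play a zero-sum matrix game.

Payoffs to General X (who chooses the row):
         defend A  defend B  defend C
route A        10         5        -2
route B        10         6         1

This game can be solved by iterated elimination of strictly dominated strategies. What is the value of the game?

Column defend A is strictly dominated by defend B for General Y (5<10, 6<10); eliminate defend A.
Row route A is strictly dominated by row route B (6>5, 1>-2); eliminate route A.
Column defend B is strictly dominated by defend C for General Y (1<6); eliminate defend B.
Only (route B, defend C) remains, with payoff 1.

1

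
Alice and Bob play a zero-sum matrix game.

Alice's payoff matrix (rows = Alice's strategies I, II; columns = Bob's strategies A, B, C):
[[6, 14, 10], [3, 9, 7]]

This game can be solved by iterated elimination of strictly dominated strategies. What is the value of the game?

Row II is strictly dominated by row I (6>3, 14>9, 10>7); eliminate II.
Column B is strictly dominated by A for Bob (6<14); eliminate B.
Column C is strictly dominated by A for Bob (6<10); eliminate C.
Only (I, A) remains, with payoff 6.

6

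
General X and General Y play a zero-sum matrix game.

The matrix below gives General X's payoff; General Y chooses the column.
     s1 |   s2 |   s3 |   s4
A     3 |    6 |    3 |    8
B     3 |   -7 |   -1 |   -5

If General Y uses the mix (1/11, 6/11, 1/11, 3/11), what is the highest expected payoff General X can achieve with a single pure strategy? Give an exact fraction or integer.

6

A: (3)·(1/11) + (6)·(6/11) + (3)·(1/11) + (8)·(3/11) = 6.
B: (3)·(1/11) + (-7)·(6/11) + (-1)·(1/11) + (-5)·(3/11) = -5.
The best pure response is A with expected payoff 6.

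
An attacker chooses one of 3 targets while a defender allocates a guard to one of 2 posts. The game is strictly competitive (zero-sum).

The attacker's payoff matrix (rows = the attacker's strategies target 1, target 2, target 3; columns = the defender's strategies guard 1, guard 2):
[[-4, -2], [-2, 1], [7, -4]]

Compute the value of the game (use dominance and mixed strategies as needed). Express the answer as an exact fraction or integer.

Row target 1 is strictly dominated by row target 2, so the attacker never plays it.
The remaining 2×2 game on (target 2, target 3) × (guard 1, guard 2) has no saddle point. Let the attacker play target 2 with probability p; indifference gives −2p + 7(1−p) = p − 4(1−p), so p = 11/14.
Similarly the defender's optimal q on guard 1 is 5/14, and the value is -2·(5/14) + (1)·(9/14) = -1/14.

-1/14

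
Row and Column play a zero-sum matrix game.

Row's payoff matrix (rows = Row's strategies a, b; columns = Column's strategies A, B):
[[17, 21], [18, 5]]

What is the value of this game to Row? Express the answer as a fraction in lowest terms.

Row minima are 17 and 5, so Row's maximin is 17; column maxima are 18 and 21, so Column's minimax is 18. These differ, so the equilibrium is in mixed strategies.
Let Row play a with probability p. Column is indifferent when 17p + 18(1−p) = 21p + 5(1−p), giving p = 13/17.
Let Column play A with probability q. Row is indifferent when 17q + 21(1−q) = 18q + 5(1−q), giving q = 16/17.
The value is 17·(16/17) + (21)·(1/17) = 293/17.

293/17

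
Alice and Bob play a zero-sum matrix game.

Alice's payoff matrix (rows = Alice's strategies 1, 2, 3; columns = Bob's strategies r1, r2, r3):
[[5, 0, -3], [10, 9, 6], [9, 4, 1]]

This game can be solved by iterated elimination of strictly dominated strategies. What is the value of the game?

Column r1 is strictly dominated by r2 for Bob (0<5, 9<10, 4<9); eliminate r1.
Row 1 is strictly dominated by row 2 (9>0, 6>-3); eliminate 1.
Row 3 is strictly dominated by row 2 (9>4, 6>1); eliminate 3.
Column r2 is strictly dominated by r3 for Bob (6<9); eliminate r2.
Only (2, r3) remains, with payoff 6.

6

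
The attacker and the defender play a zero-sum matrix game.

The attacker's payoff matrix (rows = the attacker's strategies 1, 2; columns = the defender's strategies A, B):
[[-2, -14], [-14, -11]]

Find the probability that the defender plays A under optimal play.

Row minima are -14 and -14, so the attacker's maximin is -14; column maxima are -2 and -11, so the defender's minimax is -11. These differ, so the equilibrium is in mixed strategies.
Let the defender play A with probability q. The attacker is indifferent when −2q − 14(1−q) = −14q − 11(1−q), giving q = 1/5.

1/5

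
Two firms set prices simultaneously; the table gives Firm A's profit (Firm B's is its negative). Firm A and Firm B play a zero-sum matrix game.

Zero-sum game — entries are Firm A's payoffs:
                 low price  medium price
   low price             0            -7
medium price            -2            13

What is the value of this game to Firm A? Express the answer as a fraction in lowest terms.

Row minima are -7 and -2, so Firm A's maximin is -2; column maxima are 0 and 13, so Firm B's minimax is 0. These differ, so the equilibrium is in mixed strategies.
Let Firm A play low price with probability p. Firm B is indifferent when −2(1−p) = −7p + 13(1−p), giving p = 15/22.
Let Firm B play low price with probability q. Firm A is indifferent when −7(1−q) = −2q + 13(1−q), giving q = 10/11.
The value is 0·(10/11) + (-7)·(1/11) = -7/11.

-7/11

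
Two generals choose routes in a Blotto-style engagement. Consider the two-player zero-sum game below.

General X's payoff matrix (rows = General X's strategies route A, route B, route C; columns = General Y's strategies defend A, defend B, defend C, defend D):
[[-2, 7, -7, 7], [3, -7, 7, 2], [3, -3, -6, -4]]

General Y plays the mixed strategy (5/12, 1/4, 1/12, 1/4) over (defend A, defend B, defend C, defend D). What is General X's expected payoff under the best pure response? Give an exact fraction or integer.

route A: (-2)·(5/12) + (7)·(1/4) + (-7)·(1/12) + (7)·(1/4) = 25/12.
route B: (3)·(5/12) + (-7)·(1/4) + (7)·(1/12) + (2)·(1/4) = 7/12.
route C: (3)·(5/12) + (-3)·(1/4) + (-6)·(1/12) + (-4)·(1/4) = -1.
The best pure response is route A with expected payoff 25/12.

25/12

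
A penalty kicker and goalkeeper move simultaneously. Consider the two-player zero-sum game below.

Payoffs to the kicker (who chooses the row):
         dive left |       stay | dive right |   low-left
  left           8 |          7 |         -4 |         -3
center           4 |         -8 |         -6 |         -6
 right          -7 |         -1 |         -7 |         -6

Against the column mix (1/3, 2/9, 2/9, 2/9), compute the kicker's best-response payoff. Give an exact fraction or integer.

left: (8)·(1/3) + (7)·(2/9) + (-4)·(2/9) + (-3)·(2/9) = 8/3.
center: (4)·(1/3) + (-8)·(2/9) + (-6)·(2/9) + (-6)·(2/9) = -28/9.
right: (-7)·(1/3) + (-1)·(2/9) + (-7)·(2/9) + (-6)·(2/9) = -49/9.
The best pure response is left with expected payoff 8/3.

8/3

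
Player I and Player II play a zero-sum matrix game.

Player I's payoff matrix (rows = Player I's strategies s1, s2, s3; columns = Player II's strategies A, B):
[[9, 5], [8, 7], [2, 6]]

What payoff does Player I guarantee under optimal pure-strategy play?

Row minima: 5, 7, 2 → Player I's maximin is 7.
Column maxima: 9, 7 → Player II's minimax is 7.
They coincide at (s2, B), so the value is 7.

7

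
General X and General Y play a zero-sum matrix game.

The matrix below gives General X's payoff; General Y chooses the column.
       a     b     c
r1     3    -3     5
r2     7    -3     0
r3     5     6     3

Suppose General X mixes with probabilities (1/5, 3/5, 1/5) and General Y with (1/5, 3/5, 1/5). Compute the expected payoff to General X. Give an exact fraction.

Against (1/5, 3/5, 1/5), each row's expected payoff is r1: -1/5; r2: -2/5; r3: 26/5.
Taking the (1/5, 3/5, 1/5)-weighted average: (1/5)·(-1/5) + (3/5)·(-2/5) + (1/5)·(26/5) = 19/25.

19/25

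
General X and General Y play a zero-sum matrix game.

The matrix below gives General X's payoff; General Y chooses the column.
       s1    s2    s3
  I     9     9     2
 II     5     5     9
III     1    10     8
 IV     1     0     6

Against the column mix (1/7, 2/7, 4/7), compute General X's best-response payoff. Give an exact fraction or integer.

53/7

I: (9)·(1/7) + (9)·(2/7) + (2)·(4/7) = 5.
II: (5)·(1/7) + (5)·(2/7) + (9)·(4/7) = 51/7.
III: (1)·(1/7) + (10)·(2/7) + (8)·(4/7) = 53/7.
IV: (1)·(1/7) + (0)·(2/7) + (6)·(4/7) = 25/7.
The best pure response is III with expected payoff 53/7.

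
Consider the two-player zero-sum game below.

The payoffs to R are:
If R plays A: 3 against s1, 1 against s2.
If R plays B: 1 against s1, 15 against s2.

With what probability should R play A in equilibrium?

7/8

Row minima are 1 and 1, so R's maximin is 1; column maxima are 3 and 15, so C's minimax is 3. These differ, so the equilibrium is in mixed strategies.
Let R play A with probability p. C is indifferent when 3p + (1−p) = p + 15(1−p), giving p = 7/8.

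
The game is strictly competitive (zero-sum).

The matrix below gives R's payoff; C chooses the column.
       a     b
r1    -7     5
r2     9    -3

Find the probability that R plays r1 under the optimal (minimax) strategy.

Row minima are -7 and -3, so R's maximin is -3; column maxima are 9 and 5, so C's minimax is 5. These differ, so the equilibrium is in mixed strategies.
Let R play r1 with probability p. C is indifferent when −7p + 9(1−p) = 5p − 3(1−p), giving p = 1/2.

1/2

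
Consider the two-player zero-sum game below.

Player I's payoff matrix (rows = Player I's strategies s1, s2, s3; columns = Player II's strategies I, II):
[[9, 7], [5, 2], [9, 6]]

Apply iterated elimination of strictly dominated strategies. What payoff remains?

Column I is strictly dominated by II for Player II (7<9, 2<5, 6<9); eliminate I.
Row s3 is strictly dominated by row s1 (7>6); eliminate s3.
Row s2 is strictly dominated by row s1 (7>2); eliminate s2.
Only (s1, II) remains, with payoff 7.

7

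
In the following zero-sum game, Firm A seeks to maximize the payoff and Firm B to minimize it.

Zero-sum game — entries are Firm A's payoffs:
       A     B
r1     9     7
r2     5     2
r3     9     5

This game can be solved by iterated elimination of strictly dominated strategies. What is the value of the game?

Row r2 is strictly dominated by row r1 (9>5, 7>2); eliminate r2.
Column A is strictly dominated by B for Firm B (7<9, 5<9); eliminate A.
Row r3 is strictly dominated by row r1 (7>5); eliminate r3.
Only (r1, B) remains, with payoff 7.

7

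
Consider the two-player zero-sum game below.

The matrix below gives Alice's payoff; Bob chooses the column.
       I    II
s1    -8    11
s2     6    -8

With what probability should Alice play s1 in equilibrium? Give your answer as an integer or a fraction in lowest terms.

14/33

Row minima are -8 and -8, so Alice's maximin is -8; column maxima are 6 and 11, so Bob's minimax is 6. These differ, so the equilibrium is in mixed strategies.
Let Alice play s1 with probability p. Bob is indifferent when −8p + 6(1−p) = 11p − 8(1−p), giving p = 14/33.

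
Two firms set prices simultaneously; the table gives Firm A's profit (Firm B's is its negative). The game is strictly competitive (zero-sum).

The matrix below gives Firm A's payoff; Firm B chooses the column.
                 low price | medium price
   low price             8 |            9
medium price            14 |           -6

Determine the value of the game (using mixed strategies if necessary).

Row minima are 8 and -6, so Firm A's maximin is 8; column maxima are 14 and 9, so Firm B's minimax is 9. These differ, so the equilibrium is in mixed strategies.
Let Firm A play low price with probability p. Firm B is indifferent when 8p + 14(1−p) = 9p − 6(1−p), giving p = 20/21.
Let Firm B play low price with probability q. Firm A is indifferent when 8q + 9(1−q) = 14q − 6(1−q), giving q = 5/7.
The value is 8·(5/7) + (9)·(2/7) = 58/7.

58/7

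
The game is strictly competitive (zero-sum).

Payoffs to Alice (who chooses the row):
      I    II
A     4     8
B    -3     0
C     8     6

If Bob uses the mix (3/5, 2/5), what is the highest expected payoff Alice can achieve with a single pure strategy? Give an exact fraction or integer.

A: (4)·(3/5) + (8)·(2/5) = 28/5.
B: (-3)·(3/5) + (0)·(2/5) = -9/5.
C: (8)·(3/5) + (6)·(2/5) = 36/5.
The best pure response is C with expected payoff 36/5.

36/5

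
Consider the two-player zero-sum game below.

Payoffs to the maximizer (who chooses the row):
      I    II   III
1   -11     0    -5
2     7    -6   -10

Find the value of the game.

Column II is strictly dominated by III for the minimizer (it gives the maximizer more in every row).
The remaining 2×2 game on (1, 2) × (I, III) has no saddle point. Let the maximizer play 1 with probability p; indifference gives −11p + 7(1−p) = −5p − 10(1−p), so p = 17/23.
Similarly the minimizer's optimal q on I is 5/23, and the value is -11·(5/23) + (-5)·(18/23) = -145/23.

-145/23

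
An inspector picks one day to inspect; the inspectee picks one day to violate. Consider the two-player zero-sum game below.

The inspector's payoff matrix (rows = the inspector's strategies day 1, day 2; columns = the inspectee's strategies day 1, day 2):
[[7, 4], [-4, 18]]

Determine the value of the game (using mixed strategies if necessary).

142/25

Row minima are 4 and -4, so the inspector's maximin is 4; column maxima are 7 and 18, so the inspectee's minimax is 7. These differ, so the equilibrium is in mixed strategies.
Let the inspector play day 1 with probability p. The inspectee is indifferent when 7p − 4(1−p) = 4p + 18(1−p), giving p = 22/25.
Let the inspectee play day 1 with probability q. The inspector is indifferent when 7q + 4(1−q) = −4q + 18(1−q), giving q = 14/25.
The value is 7·(14/25) + (4)·(11/25) = 142/25.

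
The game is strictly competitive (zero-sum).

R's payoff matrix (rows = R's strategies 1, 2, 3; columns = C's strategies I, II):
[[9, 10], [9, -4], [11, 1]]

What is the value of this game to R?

Row 2 is strictly dominated by row 3, so R never plays it.
The remaining 2×2 game on (1, 3) × (I, II) has no saddle point. Let R play 1 with probability p; indifference gives 9p + 11(1−p) = 10p + (1−p), so p = 10/11.
Similarly C's optimal q on I is 9/11, and the value is 9·(9/11) + (10)·(2/11) = 101/11.

101/11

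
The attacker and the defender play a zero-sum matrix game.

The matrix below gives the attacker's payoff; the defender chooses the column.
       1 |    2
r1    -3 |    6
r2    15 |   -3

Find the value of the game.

Row minima are -3 and -3, so the attacker's maximin is -3; column maxima are 15 and 6, so the defender's minimax is 6. These differ, so the equilibrium is in mixed strategies.
Let the attacker play r1 with probability p. The defender is indifferent when −3p + 15(1−p) = 6p − 3(1−p), giving p = 2/3.
Let the defender play 1 with probability q. The attacker is indifferent when −3q + 6(1−q) = 15q − 3(1−q), giving q = 1/3.
The value is -3·(1/3) + (6)·(2/3) = 3.

3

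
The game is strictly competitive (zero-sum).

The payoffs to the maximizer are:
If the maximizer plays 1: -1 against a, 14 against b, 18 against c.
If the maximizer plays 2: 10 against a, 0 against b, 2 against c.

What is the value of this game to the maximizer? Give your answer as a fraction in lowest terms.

28/5

Column c is strictly dominated by b for the minimizer (it gives the maximizer more in every row).
The remaining 2×2 game on (1, 2) × (a, b) has no saddle point. Let the maximizer play 1 with probability p; indifference gives −p + 10(1−p) = 14p, so p = 2/5.
Similarly the minimizer's optimal q on a is 14/25, and the value is -1·(14/25) + (14)·(11/25) = 28/5.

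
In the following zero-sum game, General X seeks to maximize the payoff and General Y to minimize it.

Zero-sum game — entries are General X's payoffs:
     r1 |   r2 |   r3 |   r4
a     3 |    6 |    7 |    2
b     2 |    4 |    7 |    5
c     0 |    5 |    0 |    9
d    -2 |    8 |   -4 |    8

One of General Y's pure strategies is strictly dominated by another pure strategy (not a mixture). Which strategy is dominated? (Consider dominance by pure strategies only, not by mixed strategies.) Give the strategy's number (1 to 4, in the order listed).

General Y prefers columns that give General X less. Compare r2 with r1: 3 < 6, 2 < 4, 0 < 5, -2 < 8.
So r1 strictly dominates r2 for General Y; r2 is strictly dominated.

2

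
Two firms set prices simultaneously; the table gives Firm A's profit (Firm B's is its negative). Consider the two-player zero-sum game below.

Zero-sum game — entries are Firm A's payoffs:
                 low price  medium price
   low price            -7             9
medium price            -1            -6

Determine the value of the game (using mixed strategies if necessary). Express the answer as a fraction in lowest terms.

-17/7

Row minima are -7 and -6, so Firm A's maximin is -6; column maxima are -1 and 9, so Firm B's minimax is -1. These differ, so the equilibrium is in mixed strategies.
Let Firm A play low price with probability p. Firm B is indifferent when −7p − (1−p) = 9p − 6(1−p), giving p = 5/21.
Let Firm B play low price with probability q. Firm A is indifferent when −7q + 9(1−q) = −q − 6(1−q), giving q = 5/7.
The value is -7·(5/7) + (9)·(2/7) = -17/7.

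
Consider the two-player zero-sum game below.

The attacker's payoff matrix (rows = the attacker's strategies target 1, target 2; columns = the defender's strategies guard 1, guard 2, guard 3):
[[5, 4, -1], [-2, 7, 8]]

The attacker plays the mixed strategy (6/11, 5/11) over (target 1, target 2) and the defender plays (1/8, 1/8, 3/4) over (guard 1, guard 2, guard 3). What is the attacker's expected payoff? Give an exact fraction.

283/88

Against (1/8, 1/8, 3/4), each row's expected payoff is target 1: 3/8; target 2: 53/8.
Taking the (6/11, 5/11)-weighted average: (6/11)·(3/8) + (5/11)·(53/8) = 283/88.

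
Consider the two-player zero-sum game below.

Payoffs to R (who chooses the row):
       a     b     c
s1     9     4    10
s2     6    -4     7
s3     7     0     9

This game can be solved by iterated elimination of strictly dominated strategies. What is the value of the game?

4

Column c is strictly dominated by a for C (9<10, 6<7, 7<9); eliminate c.
Row s3 is strictly dominated by row s1 (9>7, 4>0); eliminate s3.
Column a is strictly dominated by b for C (4<9, -4<6); eliminate a.
Row s2 is strictly dominated by row s1 (4>-4); eliminate s2.
Only (s1, b) remains, with payoff 4.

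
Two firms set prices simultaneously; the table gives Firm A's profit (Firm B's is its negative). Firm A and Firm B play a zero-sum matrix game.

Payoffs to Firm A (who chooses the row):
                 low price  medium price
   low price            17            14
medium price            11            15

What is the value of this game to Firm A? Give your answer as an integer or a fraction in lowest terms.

101/7

Row minima are 14 and 11, so Firm A's maximin is 14; column maxima are 17 and 15, so Firm B's minimax is 15. These differ, so the equilibrium is in mixed strategies.
Let Firm A play low price with probability p. Firm B is indifferent when 17p + 11(1−p) = 14p + 15(1−p), giving p = 4/7.
Let Firm B play low price with probability q. Firm A is indifferent when 17q + 14(1−q) = 11q + 15(1−q), giving q = 1/7.
The value is 17·(1/7) + (14)·(6/7) = 101/7.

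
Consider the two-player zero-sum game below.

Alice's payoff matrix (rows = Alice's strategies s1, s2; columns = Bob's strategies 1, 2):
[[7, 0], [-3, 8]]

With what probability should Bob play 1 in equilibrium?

Row minima are 0 and -3, so Alice's maximin is 0; column maxima are 7 and 8, so Bob's minimax is 7. These differ, so the equilibrium is in mixed strategies.
Let Bob play 1 with probability q. Alice is indifferent when 7q = −3q + 8(1−q), giving q = 4/9.

4/9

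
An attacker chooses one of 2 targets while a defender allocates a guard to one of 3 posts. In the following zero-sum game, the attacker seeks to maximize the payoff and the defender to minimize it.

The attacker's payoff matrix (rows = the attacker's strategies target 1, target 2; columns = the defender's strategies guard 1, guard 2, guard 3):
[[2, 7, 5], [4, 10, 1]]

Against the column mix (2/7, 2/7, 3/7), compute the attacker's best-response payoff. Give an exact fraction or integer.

target 1: (2)·(2/7) + (7)·(2/7) + (5)·(3/7) = 33/7.
target 2: (4)·(2/7) + (10)·(2/7) + (1)·(3/7) = 31/7.
The best pure response is target 1 with expected payoff 33/7.

33/7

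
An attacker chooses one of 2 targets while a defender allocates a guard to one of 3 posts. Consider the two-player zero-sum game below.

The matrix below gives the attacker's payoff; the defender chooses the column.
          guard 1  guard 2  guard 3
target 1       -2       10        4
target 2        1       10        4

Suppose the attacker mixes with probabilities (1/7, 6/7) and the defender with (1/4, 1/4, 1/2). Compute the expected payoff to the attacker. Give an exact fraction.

Against (1/4, 1/4, 1/2), each row's expected payoff is target 1: 4; target 2: 19/4.
Taking the (1/7, 6/7)-weighted average: (1/7)·(4) + (6/7)·(19/4) = 65/14.

65/14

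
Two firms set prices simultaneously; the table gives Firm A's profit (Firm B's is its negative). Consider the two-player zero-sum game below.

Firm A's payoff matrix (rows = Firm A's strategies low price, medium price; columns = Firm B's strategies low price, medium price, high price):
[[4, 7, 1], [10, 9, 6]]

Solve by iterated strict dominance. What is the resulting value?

Row low price is strictly dominated by row medium price (10>4, 9>7, 6>1); eliminate low price.
Column low price is strictly dominated by medium price for Firm B (9<10); eliminate low price.
Column medium price is strictly dominated by high price for Firm B (6<9); eliminate medium price.
Only (medium price, high price) remains, with payoff 6.

6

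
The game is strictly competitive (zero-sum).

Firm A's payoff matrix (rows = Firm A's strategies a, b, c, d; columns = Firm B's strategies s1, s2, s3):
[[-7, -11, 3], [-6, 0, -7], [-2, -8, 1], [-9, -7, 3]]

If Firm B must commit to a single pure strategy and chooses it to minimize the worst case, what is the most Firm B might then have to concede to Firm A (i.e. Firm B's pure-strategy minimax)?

-2

The worst case (largest entry) in each column is s1: -2, s2: 0, s3: 3.
The best (smallest) of these is -2.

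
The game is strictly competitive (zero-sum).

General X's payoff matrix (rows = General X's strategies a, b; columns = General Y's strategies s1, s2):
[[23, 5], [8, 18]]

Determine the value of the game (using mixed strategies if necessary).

187/14

Row minima are 5 and 8, so General X's maximin is 8; column maxima are 23 and 18, so General Y's minimax is 18. These differ, so the equilibrium is in mixed strategies.
Let General X play a with probability p. General Y is indifferent when 23p + 8(1−p) = 5p + 18(1−p), giving p = 5/14.
Let General Y play s1 with probability q. General X is indifferent when 23q + 5(1−q) = 8q + 18(1−q), giving q = 13/28.
The value is 23·(13/28) + (5)·(15/28) = 187/14.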